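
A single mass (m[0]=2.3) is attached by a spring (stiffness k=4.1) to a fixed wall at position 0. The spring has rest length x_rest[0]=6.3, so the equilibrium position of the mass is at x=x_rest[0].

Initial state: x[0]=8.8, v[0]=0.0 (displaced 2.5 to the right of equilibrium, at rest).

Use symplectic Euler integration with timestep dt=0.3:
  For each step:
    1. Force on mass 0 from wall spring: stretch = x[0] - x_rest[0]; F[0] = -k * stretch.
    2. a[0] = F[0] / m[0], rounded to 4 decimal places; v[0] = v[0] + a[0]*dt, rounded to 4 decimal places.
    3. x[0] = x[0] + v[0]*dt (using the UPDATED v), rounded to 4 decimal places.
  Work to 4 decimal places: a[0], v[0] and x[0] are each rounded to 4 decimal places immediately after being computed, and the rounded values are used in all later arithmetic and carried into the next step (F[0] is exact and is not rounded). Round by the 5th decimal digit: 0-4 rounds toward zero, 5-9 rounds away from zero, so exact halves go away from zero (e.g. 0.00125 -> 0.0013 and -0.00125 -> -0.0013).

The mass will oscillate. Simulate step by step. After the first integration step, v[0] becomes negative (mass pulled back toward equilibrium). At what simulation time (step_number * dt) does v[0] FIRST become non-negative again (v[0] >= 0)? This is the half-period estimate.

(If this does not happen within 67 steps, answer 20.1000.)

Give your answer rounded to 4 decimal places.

Step 0: x=[8.8000] v=[0.0000]
Step 1: x=[8.3989] v=[-1.3370]
Step 2: x=[7.6611] v=[-2.4595]
Step 3: x=[6.7049] v=[-3.1874]
Step 4: x=[5.6837] v=[-3.4039]
Step 5: x=[4.7614] v=[-3.0743]
Step 6: x=[4.0860] v=[-2.2515]
Step 7: x=[3.7658] v=[-1.0675]
Step 8: x=[3.8521] v=[0.2878]
First v>=0 after going negative at step 8, time=2.4000

Answer: 2.4000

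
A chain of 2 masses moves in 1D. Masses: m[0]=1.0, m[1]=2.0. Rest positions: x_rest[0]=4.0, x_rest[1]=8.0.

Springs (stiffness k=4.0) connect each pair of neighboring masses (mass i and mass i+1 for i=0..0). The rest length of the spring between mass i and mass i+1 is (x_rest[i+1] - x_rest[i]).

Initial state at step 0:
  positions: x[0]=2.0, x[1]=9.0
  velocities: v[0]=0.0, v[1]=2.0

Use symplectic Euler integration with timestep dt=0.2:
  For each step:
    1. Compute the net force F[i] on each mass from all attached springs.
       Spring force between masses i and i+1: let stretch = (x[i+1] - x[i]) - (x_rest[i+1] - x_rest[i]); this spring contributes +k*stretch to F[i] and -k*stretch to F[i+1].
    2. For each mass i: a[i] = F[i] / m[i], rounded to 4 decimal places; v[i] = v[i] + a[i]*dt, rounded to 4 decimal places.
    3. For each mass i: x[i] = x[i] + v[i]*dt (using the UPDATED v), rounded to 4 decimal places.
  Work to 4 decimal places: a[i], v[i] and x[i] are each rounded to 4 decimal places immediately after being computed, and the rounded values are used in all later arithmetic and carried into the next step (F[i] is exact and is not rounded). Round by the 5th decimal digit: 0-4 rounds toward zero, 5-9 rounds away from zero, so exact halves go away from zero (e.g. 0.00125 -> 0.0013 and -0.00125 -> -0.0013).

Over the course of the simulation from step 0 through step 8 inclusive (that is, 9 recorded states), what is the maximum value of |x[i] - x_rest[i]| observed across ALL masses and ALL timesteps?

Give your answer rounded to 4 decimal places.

Answer: 3.7810

Derivation:
Step 0: x=[2.0000 9.0000] v=[0.0000 2.0000]
Step 1: x=[2.4800 9.1600] v=[2.4000 0.8000]
Step 2: x=[3.3888 9.1056] v=[4.5440 -0.2720]
Step 3: x=[4.5723 8.9139] v=[5.9174 -0.9587]
Step 4: x=[5.8104 8.6948] v=[6.1907 -1.0953]
Step 5: x=[6.8700 8.5650] v=[5.2982 -0.6491]
Step 6: x=[7.5608 8.6196] v=[3.4542 0.2729]
Step 7: x=[7.7810 8.9095] v=[1.1012 1.4494]
Step 8: x=[7.5418 9.4291] v=[-1.1960 2.5980]
Max displacement = 3.7810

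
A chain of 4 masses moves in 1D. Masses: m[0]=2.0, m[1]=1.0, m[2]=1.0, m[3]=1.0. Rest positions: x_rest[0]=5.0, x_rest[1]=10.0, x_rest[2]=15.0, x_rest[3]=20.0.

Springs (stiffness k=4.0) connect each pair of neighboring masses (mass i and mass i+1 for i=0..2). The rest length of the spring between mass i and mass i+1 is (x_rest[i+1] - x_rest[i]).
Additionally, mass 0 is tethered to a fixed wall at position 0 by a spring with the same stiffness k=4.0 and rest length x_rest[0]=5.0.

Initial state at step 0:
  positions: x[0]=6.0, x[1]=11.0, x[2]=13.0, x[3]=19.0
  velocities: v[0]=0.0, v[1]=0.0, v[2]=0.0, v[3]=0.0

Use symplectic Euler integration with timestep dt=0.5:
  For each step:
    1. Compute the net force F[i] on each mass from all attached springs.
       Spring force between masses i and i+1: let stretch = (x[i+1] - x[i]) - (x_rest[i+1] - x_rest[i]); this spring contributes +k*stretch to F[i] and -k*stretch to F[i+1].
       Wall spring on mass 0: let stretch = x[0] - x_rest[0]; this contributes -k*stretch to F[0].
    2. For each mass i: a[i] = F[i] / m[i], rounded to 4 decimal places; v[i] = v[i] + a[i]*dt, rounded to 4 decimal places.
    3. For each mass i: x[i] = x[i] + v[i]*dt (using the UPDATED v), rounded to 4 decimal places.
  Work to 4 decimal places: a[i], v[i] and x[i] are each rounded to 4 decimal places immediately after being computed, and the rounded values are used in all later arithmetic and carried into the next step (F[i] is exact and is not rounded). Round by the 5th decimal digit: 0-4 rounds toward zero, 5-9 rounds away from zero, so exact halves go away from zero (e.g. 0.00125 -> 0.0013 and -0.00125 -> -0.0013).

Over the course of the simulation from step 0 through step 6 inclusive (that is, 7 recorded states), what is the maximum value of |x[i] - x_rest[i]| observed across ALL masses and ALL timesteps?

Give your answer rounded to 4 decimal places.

Answer: 2.5000

Derivation:
Step 0: x=[6.0000 11.0000 13.0000 19.0000] v=[0.0000 0.0000 0.0000 0.0000]
Step 1: x=[5.5000 8.0000 17.0000 18.0000] v=[-1.0000 -6.0000 8.0000 -2.0000]
Step 2: x=[3.5000 11.5000 13.0000 21.0000] v=[-4.0000 7.0000 -8.0000 6.0000]
Step 3: x=[3.7500 8.5000 15.5000 21.0000] v=[0.5000 -6.0000 5.0000 0.0000]
Step 4: x=[4.5000 7.7500 16.5000 20.5000] v=[1.5000 -1.5000 2.0000 -1.0000]
Step 5: x=[4.6250 12.5000 12.7500 21.0000] v=[0.2500 9.5000 -7.5000 1.0000]
Step 6: x=[6.3750 9.6250 17.0000 18.2500] v=[3.5000 -5.7500 8.5000 -5.5000]
Max displacement = 2.5000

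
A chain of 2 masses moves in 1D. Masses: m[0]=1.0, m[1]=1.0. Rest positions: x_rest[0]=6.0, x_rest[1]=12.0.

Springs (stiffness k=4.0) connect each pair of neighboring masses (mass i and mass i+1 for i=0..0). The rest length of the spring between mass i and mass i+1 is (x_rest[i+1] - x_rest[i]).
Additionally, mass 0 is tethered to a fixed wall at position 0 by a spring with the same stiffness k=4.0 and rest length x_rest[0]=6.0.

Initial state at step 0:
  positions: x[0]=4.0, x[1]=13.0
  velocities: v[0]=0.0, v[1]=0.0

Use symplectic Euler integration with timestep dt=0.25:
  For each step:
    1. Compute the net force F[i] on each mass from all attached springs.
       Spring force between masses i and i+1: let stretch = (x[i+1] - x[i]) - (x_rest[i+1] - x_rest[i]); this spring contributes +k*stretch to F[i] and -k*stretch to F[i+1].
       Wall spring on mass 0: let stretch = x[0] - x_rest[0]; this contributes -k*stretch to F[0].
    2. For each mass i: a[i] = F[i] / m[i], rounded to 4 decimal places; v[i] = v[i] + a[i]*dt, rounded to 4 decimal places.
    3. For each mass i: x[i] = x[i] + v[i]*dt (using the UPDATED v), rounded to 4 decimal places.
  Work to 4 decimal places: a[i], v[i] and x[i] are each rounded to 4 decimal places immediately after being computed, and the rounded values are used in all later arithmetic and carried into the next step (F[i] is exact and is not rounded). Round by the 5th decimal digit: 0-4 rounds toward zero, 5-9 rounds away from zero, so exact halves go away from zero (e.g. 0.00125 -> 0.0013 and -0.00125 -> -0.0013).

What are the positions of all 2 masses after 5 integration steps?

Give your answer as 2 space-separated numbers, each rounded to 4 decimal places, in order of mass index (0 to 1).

Step 0: x=[4.0000 13.0000] v=[0.0000 0.0000]
Step 1: x=[5.2500 12.2500] v=[5.0000 -3.0000]
Step 2: x=[6.9375 11.2500] v=[6.7500 -4.0000]
Step 3: x=[7.9688 10.6719] v=[4.1250 -2.3125]
Step 4: x=[7.6836 10.9180] v=[-1.1407 0.9844]
Step 5: x=[6.2861 11.8555] v=[-5.5899 3.7500]

Answer: 6.2861 11.8555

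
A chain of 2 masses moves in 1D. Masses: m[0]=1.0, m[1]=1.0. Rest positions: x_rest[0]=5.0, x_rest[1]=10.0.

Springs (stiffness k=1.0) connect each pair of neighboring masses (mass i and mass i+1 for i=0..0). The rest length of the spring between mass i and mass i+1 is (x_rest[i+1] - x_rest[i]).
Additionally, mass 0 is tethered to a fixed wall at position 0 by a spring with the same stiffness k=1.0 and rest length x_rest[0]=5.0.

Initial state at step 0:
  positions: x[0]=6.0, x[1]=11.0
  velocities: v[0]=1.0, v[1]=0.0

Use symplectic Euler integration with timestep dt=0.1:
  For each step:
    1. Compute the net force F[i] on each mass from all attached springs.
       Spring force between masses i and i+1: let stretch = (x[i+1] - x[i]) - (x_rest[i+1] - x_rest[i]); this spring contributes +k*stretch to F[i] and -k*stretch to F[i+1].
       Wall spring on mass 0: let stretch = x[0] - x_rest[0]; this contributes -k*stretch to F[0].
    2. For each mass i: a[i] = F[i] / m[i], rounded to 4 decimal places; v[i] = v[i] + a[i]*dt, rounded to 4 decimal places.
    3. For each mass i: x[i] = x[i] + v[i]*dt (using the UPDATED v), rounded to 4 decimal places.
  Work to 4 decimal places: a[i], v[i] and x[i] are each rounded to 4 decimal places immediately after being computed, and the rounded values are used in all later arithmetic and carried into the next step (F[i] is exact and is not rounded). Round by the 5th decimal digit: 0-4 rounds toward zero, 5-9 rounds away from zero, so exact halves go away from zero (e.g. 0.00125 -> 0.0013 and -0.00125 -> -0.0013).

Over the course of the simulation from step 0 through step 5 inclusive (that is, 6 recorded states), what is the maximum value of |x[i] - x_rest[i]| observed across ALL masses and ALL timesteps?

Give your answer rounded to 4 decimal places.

Answer: 1.3179

Derivation:
Step 0: x=[6.0000 11.0000] v=[1.0000 0.0000]
Step 1: x=[6.0900 11.0000] v=[0.9000 0.0000]
Step 2: x=[6.1682 11.0009] v=[0.7820 0.0090]
Step 3: x=[6.2331 11.0035] v=[0.6485 0.0257]
Step 4: x=[6.2833 11.0084] v=[0.5022 0.0487]
Step 5: x=[6.3179 11.0160] v=[0.3464 0.0762]
Max displacement = 1.3179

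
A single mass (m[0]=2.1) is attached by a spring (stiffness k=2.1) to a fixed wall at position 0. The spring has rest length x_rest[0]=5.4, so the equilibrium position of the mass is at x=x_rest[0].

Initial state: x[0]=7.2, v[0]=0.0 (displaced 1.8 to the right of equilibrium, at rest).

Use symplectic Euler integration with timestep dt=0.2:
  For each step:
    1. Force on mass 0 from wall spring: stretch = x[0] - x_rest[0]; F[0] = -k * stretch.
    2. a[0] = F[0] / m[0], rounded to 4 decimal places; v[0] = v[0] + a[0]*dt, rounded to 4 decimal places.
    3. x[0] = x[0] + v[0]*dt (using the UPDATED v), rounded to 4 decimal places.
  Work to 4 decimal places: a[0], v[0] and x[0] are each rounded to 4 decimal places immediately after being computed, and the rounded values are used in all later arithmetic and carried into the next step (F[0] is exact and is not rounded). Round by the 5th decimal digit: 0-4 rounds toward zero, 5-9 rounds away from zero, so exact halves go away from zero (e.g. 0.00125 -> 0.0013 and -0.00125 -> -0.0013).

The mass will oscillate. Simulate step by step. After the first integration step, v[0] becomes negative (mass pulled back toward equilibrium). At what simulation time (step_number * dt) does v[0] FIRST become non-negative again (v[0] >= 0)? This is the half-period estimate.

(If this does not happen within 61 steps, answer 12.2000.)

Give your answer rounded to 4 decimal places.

Answer: 3.2000

Derivation:
Step 0: x=[7.2000] v=[0.0000]
Step 1: x=[7.1280] v=[-0.3600]
Step 2: x=[6.9869] v=[-0.7056]
Step 3: x=[6.7823] v=[-1.0230]
Step 4: x=[6.5224] v=[-1.2995]
Step 5: x=[6.2176] v=[-1.5240]
Step 6: x=[5.8801] v=[-1.6875]
Step 7: x=[5.5234] v=[-1.7835]
Step 8: x=[5.1618] v=[-1.8082]
Step 9: x=[4.8097] v=[-1.7606]
Step 10: x=[4.4812] v=[-1.6425]
Step 11: x=[4.1895] v=[-1.4587]
Step 12: x=[3.9462] v=[-1.2166]
Step 13: x=[3.7610] v=[-0.9258]
Step 14: x=[3.6414] v=[-0.5980]
Step 15: x=[3.5921] v=[-0.2463]
Step 16: x=[3.6152] v=[0.1153]
First v>=0 after going negative at step 16, time=3.2000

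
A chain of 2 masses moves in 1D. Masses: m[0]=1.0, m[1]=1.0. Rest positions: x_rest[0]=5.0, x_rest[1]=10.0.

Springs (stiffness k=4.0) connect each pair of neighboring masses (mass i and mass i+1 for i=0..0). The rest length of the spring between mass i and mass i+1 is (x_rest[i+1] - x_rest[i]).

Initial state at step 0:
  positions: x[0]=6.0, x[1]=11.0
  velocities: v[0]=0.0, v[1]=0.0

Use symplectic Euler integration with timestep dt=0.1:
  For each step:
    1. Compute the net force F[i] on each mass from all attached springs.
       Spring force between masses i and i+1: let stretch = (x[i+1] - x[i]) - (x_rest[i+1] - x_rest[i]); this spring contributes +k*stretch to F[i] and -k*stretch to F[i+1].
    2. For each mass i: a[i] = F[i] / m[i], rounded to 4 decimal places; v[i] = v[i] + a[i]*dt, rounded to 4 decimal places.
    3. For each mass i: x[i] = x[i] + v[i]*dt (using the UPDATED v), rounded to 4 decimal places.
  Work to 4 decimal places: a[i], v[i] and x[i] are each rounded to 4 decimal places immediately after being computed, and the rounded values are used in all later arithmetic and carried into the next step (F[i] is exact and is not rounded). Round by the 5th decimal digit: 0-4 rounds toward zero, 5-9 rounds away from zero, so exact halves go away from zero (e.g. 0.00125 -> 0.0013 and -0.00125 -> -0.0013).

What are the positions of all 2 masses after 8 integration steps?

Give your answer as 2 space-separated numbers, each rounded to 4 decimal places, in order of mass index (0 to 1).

Step 0: x=[6.0000 11.0000] v=[0.0000 0.0000]
Step 1: x=[6.0000 11.0000] v=[0.0000 0.0000]
Step 2: x=[6.0000 11.0000] v=[0.0000 0.0000]
Step 3: x=[6.0000 11.0000] v=[0.0000 0.0000]
Step 4: x=[6.0000 11.0000] v=[0.0000 0.0000]
Step 5: x=[6.0000 11.0000] v=[0.0000 0.0000]
Step 6: x=[6.0000 11.0000] v=[0.0000 0.0000]
Step 7: x=[6.0000 11.0000] v=[0.0000 0.0000]
Step 8: x=[6.0000 11.0000] v=[0.0000 0.0000]

Answer: 6.0000 11.0000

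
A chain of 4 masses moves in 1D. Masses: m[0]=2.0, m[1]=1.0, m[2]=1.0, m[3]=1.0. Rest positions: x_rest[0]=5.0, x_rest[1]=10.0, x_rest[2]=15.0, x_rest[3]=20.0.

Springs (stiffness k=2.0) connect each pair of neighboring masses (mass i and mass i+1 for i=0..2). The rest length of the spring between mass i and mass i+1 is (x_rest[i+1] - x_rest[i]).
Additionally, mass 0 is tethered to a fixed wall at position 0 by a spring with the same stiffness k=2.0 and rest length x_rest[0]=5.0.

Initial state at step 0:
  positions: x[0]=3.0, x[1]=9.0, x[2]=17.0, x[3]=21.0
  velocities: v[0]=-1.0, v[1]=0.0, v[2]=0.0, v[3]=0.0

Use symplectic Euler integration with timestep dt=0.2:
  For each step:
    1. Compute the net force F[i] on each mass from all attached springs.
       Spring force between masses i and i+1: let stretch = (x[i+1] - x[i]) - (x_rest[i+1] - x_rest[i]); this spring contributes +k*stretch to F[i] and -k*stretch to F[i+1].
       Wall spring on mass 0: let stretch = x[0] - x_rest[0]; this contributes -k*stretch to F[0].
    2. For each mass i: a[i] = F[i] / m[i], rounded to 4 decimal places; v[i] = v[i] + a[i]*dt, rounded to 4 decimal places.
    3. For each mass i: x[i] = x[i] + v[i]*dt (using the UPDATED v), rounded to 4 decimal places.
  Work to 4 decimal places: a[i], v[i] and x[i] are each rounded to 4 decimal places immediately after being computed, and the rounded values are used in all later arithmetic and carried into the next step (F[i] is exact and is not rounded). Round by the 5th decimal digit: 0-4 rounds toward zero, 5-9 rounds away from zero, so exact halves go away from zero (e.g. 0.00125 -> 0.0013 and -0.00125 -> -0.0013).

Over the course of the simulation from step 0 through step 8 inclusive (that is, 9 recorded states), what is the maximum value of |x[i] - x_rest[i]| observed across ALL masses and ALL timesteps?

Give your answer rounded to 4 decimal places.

Step 0: x=[3.0000 9.0000 17.0000 21.0000] v=[-1.0000 0.0000 0.0000 0.0000]
Step 1: x=[2.9200 9.1600 16.6800 21.0800] v=[-0.4000 0.8000 -1.6000 0.4000]
Step 2: x=[2.9728 9.4224 16.1104 21.2080] v=[0.2640 1.3120 -2.8480 0.6400]
Step 3: x=[3.1647 9.7039 15.4136 21.3282] v=[0.9594 1.4074 -3.4842 0.6010]
Step 4: x=[3.4916 9.9190 14.7332 21.3752] v=[1.6343 1.0756 -3.4022 0.2352]
Step 5: x=[3.9359 10.0051 14.1990 21.2909] v=[2.2215 0.4303 -2.6711 -0.4216]
Step 6: x=[4.4655 9.9411 13.8966 21.0392] v=[2.6482 -0.3198 -1.5119 -1.2584]
Step 7: x=[5.0355 9.7555 13.8492 20.6161] v=[2.8502 -0.9278 -0.2371 -2.1154]
Step 8: x=[5.5929 9.5198 14.0156 20.0517] v=[2.7871 -1.1783 0.8322 -2.8222]
Max displacement = 2.0800

Answer: 2.0800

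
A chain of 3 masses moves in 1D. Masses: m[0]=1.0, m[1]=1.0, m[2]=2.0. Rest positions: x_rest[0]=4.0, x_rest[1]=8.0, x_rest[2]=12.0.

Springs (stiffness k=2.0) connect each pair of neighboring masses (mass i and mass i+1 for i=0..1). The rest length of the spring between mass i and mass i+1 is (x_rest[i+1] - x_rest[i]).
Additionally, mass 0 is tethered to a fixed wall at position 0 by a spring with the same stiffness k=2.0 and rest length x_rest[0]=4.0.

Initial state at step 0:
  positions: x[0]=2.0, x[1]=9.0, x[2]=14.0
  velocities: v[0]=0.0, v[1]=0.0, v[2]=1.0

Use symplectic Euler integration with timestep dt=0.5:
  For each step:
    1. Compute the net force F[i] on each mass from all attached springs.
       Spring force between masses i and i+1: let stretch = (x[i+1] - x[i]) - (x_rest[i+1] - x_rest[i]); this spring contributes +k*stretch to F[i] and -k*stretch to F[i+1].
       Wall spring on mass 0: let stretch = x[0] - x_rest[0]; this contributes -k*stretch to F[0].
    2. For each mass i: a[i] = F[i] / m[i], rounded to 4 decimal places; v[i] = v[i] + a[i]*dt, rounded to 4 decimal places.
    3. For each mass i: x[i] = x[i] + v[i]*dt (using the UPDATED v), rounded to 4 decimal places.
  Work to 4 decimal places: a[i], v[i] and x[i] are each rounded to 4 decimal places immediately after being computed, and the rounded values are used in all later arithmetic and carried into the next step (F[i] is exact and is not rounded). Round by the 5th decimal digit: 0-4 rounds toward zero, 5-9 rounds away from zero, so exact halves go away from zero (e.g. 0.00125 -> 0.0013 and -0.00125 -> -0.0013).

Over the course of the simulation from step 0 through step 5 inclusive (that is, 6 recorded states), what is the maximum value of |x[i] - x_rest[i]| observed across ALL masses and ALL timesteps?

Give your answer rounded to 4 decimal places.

Answer: 3.9297

Derivation:
Step 0: x=[2.0000 9.0000 14.0000] v=[0.0000 0.0000 1.0000]
Step 1: x=[4.5000 8.0000 14.2500] v=[5.0000 -2.0000 0.5000]
Step 2: x=[6.5000 8.3750 13.9375] v=[4.0000 0.7500 -0.6250]
Step 3: x=[6.1875 10.5938 13.2344] v=[-0.6250 4.4375 -1.4063]
Step 4: x=[4.9844 11.9297 12.8711] v=[-2.4062 2.6718 -0.7266]
Step 5: x=[4.7618 10.2637 13.2725] v=[-0.4453 -3.3321 0.8027]
Max displacement = 3.9297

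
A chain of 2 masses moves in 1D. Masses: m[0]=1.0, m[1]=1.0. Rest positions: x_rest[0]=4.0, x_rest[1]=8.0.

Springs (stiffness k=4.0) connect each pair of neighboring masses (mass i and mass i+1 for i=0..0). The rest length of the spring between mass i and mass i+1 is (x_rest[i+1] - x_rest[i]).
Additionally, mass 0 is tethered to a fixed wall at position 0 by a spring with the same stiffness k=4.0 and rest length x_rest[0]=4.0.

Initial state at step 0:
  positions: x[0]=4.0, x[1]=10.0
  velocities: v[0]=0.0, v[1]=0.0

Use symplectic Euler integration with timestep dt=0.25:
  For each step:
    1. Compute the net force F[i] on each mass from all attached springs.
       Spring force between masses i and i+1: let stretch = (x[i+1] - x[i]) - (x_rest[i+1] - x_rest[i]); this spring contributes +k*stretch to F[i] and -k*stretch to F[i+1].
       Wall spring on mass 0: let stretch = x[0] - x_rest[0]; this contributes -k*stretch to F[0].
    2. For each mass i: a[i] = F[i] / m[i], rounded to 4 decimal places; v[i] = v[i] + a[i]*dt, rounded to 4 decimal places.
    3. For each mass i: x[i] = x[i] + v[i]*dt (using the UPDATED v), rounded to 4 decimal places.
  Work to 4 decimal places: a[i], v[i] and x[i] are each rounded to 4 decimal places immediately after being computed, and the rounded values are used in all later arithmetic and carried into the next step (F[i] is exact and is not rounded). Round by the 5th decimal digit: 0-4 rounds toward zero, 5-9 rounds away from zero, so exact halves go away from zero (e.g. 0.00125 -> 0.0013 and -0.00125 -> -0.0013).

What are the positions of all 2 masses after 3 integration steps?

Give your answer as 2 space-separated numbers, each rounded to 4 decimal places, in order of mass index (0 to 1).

Answer: 5.3750 8.0938

Derivation:
Step 0: x=[4.0000 10.0000] v=[0.0000 0.0000]
Step 1: x=[4.5000 9.5000] v=[2.0000 -2.0000]
Step 2: x=[5.1250 8.7500] v=[2.5000 -3.0000]
Step 3: x=[5.3750 8.0938] v=[1.0000 -2.6250]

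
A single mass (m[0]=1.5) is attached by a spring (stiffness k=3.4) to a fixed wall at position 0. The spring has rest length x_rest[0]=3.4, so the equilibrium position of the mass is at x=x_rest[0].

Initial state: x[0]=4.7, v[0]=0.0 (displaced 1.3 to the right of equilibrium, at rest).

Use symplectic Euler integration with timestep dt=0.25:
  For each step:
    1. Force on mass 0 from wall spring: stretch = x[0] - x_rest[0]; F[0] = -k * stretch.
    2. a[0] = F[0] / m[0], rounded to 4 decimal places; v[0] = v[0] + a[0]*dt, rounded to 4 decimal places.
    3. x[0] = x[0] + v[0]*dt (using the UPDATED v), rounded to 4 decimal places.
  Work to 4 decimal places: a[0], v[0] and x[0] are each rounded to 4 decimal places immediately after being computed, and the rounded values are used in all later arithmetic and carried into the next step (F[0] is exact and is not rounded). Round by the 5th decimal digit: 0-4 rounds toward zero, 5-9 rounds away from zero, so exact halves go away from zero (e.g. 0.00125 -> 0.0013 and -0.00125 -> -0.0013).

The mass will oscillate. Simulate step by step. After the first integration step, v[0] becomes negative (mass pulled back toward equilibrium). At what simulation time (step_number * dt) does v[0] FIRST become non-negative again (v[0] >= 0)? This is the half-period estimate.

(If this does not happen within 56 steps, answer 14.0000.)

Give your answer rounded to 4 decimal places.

Answer: 2.2500

Derivation:
Step 0: x=[4.7000] v=[0.0000]
Step 1: x=[4.5158] v=[-0.7367]
Step 2: x=[4.1736] v=[-1.3690]
Step 3: x=[3.7218] v=[-1.8074]
Step 4: x=[3.2244] v=[-1.9898]
Step 5: x=[2.7518] v=[-1.8903]
Step 6: x=[2.3711] v=[-1.5230]
Step 7: x=[2.1361] v=[-0.9400]
Step 8: x=[2.0802] v=[-0.2238]
Step 9: x=[2.2112] v=[0.5241]
First v>=0 after going negative at step 9, time=2.2500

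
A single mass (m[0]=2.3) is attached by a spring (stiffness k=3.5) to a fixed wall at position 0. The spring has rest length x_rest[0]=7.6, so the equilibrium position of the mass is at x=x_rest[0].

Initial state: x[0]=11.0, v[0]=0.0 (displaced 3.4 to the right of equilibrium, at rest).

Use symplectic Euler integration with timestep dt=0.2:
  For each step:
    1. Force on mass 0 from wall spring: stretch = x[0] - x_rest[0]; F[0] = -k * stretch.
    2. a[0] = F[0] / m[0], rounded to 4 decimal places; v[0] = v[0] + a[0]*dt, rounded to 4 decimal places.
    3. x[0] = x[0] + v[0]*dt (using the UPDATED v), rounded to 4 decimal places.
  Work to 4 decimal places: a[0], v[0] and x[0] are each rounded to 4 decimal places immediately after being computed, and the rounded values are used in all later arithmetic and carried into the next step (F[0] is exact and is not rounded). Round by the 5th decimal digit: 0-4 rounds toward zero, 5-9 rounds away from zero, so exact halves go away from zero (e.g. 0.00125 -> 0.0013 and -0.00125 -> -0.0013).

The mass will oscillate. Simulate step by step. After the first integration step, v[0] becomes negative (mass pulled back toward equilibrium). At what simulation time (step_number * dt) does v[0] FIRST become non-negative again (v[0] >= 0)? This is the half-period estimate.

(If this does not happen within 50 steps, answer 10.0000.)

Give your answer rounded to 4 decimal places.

Answer: 2.6000

Derivation:
Step 0: x=[11.0000] v=[0.0000]
Step 1: x=[10.7930] v=[-1.0348]
Step 2: x=[10.3917] v=[-2.0066]
Step 3: x=[9.8205] v=[-2.8562]
Step 4: x=[9.1141] v=[-3.5320]
Step 5: x=[8.3155] v=[-3.9928]
Step 6: x=[7.4734] v=[-4.2106]
Step 7: x=[6.6390] v=[-4.1721]
Step 8: x=[5.8631] v=[-3.8796]
Step 9: x=[5.1929] v=[-3.3510]
Step 10: x=[4.6692] v=[-2.6184]
Step 11: x=[4.3239] v=[-1.7264]
Step 12: x=[4.1780] v=[-0.7293]
Step 13: x=[4.2404] v=[0.3122]
First v>=0 after going negative at step 13, time=2.6000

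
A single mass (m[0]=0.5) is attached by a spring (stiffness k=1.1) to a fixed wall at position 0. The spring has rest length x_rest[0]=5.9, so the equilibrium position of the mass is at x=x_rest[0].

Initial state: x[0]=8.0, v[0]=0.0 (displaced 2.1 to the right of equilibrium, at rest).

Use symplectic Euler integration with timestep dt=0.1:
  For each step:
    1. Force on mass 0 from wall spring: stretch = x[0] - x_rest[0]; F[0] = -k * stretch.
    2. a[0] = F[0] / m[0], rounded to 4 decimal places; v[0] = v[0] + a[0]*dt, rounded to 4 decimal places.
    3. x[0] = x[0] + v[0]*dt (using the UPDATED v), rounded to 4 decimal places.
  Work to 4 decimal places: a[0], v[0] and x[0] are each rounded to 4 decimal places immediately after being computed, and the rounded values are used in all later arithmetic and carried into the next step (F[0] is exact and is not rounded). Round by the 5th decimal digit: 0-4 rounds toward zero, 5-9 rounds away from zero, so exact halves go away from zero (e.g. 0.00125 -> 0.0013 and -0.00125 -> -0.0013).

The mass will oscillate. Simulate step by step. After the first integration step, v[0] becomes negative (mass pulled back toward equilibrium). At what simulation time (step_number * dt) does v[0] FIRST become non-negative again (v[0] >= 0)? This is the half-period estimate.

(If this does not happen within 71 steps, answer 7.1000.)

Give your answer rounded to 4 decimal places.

Step 0: x=[8.0000] v=[0.0000]
Step 1: x=[7.9538] v=[-0.4620]
Step 2: x=[7.8624] v=[-0.9138]
Step 3: x=[7.7279] v=[-1.3455]
Step 4: x=[7.5531] v=[-1.7476]
Step 5: x=[7.3420] v=[-2.1113]
Step 6: x=[7.0992] v=[-2.4285]
Step 7: x=[6.8300] v=[-2.6923]
Step 8: x=[6.5403] v=[-2.8969]
Step 9: x=[6.2365] v=[-3.0378]
Step 10: x=[5.9253] v=[-3.1118]
Step 11: x=[5.6136] v=[-3.1174]
Step 12: x=[5.3082] v=[-3.0544]
Step 13: x=[5.0158] v=[-2.9242]
Step 14: x=[4.7428] v=[-2.7297]
Step 15: x=[4.4953] v=[-2.4751]
Step 16: x=[4.2787] v=[-2.1661]
Step 17: x=[4.0978] v=[-1.8094]
Step 18: x=[3.9565] v=[-1.4129]
Step 19: x=[3.8580] v=[-0.9853]
Step 20: x=[3.8044] v=[-0.5361]
Step 21: x=[3.7969] v=[-0.0751]
Step 22: x=[3.8357] v=[0.3876]
First v>=0 after going negative at step 22, time=2.2000

Answer: 2.2000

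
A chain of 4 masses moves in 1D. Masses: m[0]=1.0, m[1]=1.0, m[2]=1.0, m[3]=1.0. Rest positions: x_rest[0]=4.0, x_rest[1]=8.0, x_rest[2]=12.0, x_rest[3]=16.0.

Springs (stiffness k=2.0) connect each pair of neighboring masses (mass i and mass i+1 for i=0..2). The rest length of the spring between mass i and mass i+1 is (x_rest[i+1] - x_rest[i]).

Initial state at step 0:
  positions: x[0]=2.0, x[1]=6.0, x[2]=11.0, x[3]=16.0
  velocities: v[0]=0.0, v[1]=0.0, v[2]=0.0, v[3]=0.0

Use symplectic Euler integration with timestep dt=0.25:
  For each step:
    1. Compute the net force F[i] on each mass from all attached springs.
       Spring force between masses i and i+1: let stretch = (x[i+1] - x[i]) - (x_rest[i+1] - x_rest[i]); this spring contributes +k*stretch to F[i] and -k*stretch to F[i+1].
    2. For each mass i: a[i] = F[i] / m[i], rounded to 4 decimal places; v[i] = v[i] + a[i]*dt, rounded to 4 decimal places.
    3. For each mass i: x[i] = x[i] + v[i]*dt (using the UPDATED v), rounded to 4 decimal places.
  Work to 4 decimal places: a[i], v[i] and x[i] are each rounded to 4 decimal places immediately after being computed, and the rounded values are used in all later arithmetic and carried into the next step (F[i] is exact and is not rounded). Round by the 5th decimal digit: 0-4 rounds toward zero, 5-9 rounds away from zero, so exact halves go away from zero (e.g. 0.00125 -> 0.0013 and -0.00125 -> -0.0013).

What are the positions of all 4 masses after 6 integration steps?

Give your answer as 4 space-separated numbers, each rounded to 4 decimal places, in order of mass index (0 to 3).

Answer: 2.6825 7.1177 10.8936 14.3066

Derivation:
Step 0: x=[2.0000 6.0000 11.0000 16.0000] v=[0.0000 0.0000 0.0000 0.0000]
Step 1: x=[2.0000 6.1250 11.0000 15.8750] v=[0.0000 0.5000 0.0000 -0.5000]
Step 2: x=[2.0156 6.3438 11.0000 15.6406] v=[0.0625 0.8750 0.0000 -0.9375]
Step 3: x=[2.0723 6.6036 10.9981 15.3262] v=[0.2266 1.0390 -0.0078 -1.2578]
Step 4: x=[2.1954 6.8463 10.9879 14.9707] v=[0.4923 0.9706 -0.0410 -1.4219]
Step 5: x=[2.3999 7.0253 10.9578 14.6174] v=[0.8178 0.7160 -0.1204 -1.4133]
Step 6: x=[2.6825 7.1177 10.8936 14.3066] v=[1.1305 0.3696 -0.2569 -1.2431]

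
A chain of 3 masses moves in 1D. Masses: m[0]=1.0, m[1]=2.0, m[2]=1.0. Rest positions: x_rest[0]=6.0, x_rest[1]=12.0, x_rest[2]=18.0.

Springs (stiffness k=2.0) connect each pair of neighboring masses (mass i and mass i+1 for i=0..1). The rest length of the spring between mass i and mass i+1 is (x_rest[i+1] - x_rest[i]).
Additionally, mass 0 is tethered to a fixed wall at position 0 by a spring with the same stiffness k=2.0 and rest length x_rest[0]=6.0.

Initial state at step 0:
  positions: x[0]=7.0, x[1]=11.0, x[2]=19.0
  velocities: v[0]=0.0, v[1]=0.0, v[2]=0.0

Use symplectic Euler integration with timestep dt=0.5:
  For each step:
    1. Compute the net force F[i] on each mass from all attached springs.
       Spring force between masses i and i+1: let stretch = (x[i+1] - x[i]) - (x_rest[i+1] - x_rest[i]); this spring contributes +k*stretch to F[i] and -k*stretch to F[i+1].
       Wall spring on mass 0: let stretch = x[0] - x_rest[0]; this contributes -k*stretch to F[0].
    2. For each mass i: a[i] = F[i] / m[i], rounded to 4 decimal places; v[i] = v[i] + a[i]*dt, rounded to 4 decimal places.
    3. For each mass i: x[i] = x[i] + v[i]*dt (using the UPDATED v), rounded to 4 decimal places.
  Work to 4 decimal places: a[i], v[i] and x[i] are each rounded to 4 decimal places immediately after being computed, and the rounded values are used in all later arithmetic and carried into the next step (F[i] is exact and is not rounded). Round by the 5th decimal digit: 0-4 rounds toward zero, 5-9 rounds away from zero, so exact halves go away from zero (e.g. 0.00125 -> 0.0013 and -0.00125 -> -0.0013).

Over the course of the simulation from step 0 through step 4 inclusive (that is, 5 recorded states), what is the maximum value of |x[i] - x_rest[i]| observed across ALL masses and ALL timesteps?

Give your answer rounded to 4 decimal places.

Answer: 1.5000

Derivation:
Step 0: x=[7.0000 11.0000 19.0000] v=[0.0000 0.0000 0.0000]
Step 1: x=[5.5000 12.0000 18.0000] v=[-3.0000 2.0000 -2.0000]
Step 2: x=[4.5000 12.8750 17.0000] v=[-2.0000 1.7500 -2.0000]
Step 3: x=[5.4375 12.6875 16.9375] v=[1.8750 -0.3750 -0.1250]
Step 4: x=[7.2813 11.7500 17.7500] v=[3.6875 -1.8750 1.6250]
Max displacement = 1.5000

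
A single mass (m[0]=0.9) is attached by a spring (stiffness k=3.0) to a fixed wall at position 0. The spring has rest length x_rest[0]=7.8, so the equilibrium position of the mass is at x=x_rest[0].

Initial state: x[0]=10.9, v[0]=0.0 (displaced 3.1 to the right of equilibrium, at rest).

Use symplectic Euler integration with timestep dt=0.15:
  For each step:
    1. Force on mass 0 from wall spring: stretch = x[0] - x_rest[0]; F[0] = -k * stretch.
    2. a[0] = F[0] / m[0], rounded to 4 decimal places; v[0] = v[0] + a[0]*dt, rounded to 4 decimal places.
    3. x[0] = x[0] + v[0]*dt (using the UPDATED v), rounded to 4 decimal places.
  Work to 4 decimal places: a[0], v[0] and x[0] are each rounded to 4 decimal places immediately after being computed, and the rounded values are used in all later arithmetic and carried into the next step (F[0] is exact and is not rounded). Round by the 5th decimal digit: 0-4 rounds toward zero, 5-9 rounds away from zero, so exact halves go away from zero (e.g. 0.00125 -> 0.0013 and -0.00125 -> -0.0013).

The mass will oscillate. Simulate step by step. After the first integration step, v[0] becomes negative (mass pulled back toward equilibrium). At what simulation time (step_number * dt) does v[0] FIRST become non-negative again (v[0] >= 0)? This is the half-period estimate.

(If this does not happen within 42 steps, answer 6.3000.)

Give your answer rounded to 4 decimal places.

Answer: 1.8000

Derivation:
Step 0: x=[10.9000] v=[0.0000]
Step 1: x=[10.6675] v=[-1.5500]
Step 2: x=[10.2199] v=[-2.9837]
Step 3: x=[9.5909] v=[-4.1936]
Step 4: x=[8.8275] v=[-5.0891]
Step 5: x=[7.9871] v=[-5.6029]
Step 6: x=[7.1326] v=[-5.6965]
Step 7: x=[6.3282] v=[-5.3628]
Step 8: x=[5.6342] v=[-4.6269]
Step 9: x=[5.1026] v=[-3.5440]
Step 10: x=[4.7733] v=[-2.1953]
Step 11: x=[4.6710] v=[-0.6820]
Step 12: x=[4.8034] v=[0.8825]
First v>=0 after going negative at step 12, time=1.8000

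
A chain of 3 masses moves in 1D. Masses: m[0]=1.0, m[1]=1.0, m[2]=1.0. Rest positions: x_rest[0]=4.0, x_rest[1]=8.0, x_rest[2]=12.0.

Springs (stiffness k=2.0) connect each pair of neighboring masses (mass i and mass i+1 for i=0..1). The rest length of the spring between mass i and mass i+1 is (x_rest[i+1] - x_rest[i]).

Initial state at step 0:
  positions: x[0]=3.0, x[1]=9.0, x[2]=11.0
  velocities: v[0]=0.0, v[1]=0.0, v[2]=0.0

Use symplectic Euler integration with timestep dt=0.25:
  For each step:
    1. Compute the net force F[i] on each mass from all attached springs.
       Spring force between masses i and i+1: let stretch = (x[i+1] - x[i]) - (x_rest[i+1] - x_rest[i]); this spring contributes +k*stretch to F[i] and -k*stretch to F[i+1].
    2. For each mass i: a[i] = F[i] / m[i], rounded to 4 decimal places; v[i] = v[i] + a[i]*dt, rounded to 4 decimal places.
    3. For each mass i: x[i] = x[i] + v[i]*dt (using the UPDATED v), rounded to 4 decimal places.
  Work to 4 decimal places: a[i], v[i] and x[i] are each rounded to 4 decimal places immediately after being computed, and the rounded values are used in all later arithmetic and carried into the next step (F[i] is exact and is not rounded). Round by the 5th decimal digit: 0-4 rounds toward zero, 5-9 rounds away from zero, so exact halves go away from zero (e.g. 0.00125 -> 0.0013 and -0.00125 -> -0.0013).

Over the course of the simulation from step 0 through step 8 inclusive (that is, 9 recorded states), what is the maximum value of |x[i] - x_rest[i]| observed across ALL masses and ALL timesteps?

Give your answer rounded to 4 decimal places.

Step 0: x=[3.0000 9.0000 11.0000] v=[0.0000 0.0000 0.0000]
Step 1: x=[3.2500 8.5000 11.2500] v=[1.0000 -2.0000 1.0000]
Step 2: x=[3.6563 7.6875 11.6563] v=[1.6250 -3.2500 1.6250]
Step 3: x=[4.0665 6.8672 12.0665] v=[1.6406 -3.2812 1.6406]
Step 4: x=[4.3268 6.3467 12.3268] v=[1.0410 -2.0819 1.0410]
Step 5: x=[4.3396 6.3213 12.3396] v=[0.0510 -0.1018 0.0510]
Step 6: x=[4.1001 6.8004 12.1001] v=[-0.9582 1.9165 -0.9582]
Step 7: x=[3.6981 7.6045 11.6981] v=[-1.6081 3.2162 -1.6081]
Step 8: x=[3.2844 8.4320 11.2844] v=[-1.6549 3.3098 -1.6549]
Max displacement = 1.6787

Answer: 1.6787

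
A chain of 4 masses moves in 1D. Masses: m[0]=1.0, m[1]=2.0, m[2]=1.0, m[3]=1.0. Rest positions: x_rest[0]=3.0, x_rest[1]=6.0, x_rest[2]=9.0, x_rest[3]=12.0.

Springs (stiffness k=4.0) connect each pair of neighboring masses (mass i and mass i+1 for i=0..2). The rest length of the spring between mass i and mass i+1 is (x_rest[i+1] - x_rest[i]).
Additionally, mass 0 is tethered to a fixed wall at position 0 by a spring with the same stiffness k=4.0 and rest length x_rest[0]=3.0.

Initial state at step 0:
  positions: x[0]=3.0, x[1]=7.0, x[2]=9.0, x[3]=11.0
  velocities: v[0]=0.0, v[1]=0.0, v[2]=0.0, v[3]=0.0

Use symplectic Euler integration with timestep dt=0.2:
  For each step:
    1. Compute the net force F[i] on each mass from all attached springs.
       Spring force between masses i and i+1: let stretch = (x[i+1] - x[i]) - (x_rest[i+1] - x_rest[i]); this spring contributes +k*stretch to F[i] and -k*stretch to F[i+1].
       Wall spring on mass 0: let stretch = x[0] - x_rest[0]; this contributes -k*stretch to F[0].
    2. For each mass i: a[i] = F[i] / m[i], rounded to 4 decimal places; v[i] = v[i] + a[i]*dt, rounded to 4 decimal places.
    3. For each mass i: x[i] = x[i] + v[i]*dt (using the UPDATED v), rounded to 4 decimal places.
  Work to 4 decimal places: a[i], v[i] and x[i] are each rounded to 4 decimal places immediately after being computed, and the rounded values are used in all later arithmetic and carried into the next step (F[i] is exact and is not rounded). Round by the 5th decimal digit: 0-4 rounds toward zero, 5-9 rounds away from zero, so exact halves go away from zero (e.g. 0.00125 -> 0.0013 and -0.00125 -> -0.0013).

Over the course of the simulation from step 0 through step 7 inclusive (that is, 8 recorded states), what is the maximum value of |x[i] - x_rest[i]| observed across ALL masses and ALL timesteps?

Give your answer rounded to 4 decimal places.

Step 0: x=[3.0000 7.0000 9.0000 11.0000] v=[0.0000 0.0000 0.0000 0.0000]
Step 1: x=[3.1600 6.8400 9.0000 11.1600] v=[0.8000 -0.8000 0.0000 0.8000]
Step 2: x=[3.4032 6.5584 9.0000 11.4544] v=[1.2160 -1.4080 0.0000 1.4720]
Step 3: x=[3.6067 6.2197 9.0020 11.8361] v=[1.0176 -1.6934 0.0102 1.9085]
Step 4: x=[3.6512 5.8946 9.0123 12.2443] v=[0.2226 -1.6257 0.0516 2.0412]
Step 5: x=[3.4705 5.6394 9.0409 12.6154] v=[-0.9036 -1.2760 0.1430 1.8556]
Step 6: x=[3.0815 5.4828 9.0972 12.8946] v=[-1.9449 -0.7830 0.2814 1.3960]
Step 7: x=[2.5837 5.4232 9.1828 13.0462] v=[-2.4891 -0.2978 0.4278 0.7581]
Max displacement = 1.0462

Answer: 1.0462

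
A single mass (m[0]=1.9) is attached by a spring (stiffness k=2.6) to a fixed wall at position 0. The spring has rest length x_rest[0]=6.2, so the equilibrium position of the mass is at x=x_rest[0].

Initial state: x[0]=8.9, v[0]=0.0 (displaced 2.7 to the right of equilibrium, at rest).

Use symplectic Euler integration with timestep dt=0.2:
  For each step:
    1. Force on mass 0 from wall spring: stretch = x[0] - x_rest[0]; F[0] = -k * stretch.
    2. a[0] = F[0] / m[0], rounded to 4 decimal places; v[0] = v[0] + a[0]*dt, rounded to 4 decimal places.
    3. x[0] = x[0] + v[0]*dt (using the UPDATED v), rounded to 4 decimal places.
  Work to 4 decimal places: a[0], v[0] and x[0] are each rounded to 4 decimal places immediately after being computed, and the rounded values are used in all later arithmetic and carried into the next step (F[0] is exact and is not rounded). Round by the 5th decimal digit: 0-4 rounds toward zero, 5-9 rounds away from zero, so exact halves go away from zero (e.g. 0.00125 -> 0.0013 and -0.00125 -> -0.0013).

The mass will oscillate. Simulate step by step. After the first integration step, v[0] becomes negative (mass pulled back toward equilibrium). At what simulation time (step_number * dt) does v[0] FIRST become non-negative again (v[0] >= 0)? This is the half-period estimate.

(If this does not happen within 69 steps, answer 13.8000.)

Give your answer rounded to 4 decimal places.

Answer: 2.8000

Derivation:
Step 0: x=[8.9000] v=[0.0000]
Step 1: x=[8.7522] v=[-0.7389]
Step 2: x=[8.4647] v=[-1.4374]
Step 3: x=[8.0533] v=[-2.0572]
Step 4: x=[7.5404] v=[-2.5644]
Step 5: x=[6.9542] v=[-2.9312]
Step 6: x=[6.3267] v=[-3.1376]
Step 7: x=[5.6922] v=[-3.1723]
Step 8: x=[5.0855] v=[-3.0333]
Step 9: x=[4.5398] v=[-2.7283]
Step 10: x=[4.0850] v=[-2.2739]
Step 11: x=[3.7460] v=[-1.6951]
Step 12: x=[3.5413] v=[-1.0235]
Step 13: x=[3.4821] v=[-0.2959]
Step 14: x=[3.5717] v=[0.4479]
First v>=0 after going negative at step 14, time=2.8000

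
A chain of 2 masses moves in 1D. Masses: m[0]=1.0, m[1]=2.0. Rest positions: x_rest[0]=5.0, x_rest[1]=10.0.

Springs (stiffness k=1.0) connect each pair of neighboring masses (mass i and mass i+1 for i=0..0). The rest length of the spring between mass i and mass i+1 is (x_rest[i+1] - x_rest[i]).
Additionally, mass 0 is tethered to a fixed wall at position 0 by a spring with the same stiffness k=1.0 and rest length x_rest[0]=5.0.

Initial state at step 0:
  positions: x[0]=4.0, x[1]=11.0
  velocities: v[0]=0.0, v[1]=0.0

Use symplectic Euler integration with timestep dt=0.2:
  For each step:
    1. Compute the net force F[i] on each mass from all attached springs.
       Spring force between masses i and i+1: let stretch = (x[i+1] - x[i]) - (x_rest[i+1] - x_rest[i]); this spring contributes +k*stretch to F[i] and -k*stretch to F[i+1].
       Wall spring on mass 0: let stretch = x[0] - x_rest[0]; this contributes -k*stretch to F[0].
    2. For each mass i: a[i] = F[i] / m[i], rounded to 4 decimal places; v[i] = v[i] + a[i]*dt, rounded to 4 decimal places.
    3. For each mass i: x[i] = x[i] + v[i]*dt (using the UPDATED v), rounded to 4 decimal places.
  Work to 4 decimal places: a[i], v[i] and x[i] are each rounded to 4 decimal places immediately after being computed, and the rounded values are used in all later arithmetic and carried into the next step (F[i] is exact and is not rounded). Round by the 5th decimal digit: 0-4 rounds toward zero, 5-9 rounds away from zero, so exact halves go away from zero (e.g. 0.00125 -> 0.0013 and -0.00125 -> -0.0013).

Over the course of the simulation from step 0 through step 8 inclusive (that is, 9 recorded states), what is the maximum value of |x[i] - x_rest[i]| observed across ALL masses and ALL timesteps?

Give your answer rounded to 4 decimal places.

Step 0: x=[4.0000 11.0000] v=[0.0000 0.0000]
Step 1: x=[4.1200 10.9600] v=[0.6000 -0.2000]
Step 2: x=[4.3488 10.8832] v=[1.1440 -0.3840]
Step 3: x=[4.6650 10.7757] v=[1.5811 -0.5374]
Step 4: x=[5.0390 10.6460] v=[1.8702 -0.6485]
Step 5: x=[5.4358 10.5042] v=[1.9838 -0.7092]
Step 6: x=[5.8179 10.3610] v=[1.9103 -0.7160]
Step 7: x=[6.1490 10.2269] v=[1.6553 -0.6703]
Step 8: x=[6.3972 10.1113] v=[1.2411 -0.5781]
Max displacement = 1.3972

Answer: 1.3972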